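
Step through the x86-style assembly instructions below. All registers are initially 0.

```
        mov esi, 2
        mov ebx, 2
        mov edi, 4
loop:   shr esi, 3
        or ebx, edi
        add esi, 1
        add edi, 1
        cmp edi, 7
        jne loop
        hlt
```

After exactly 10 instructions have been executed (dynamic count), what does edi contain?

mov esi, 2 → esi=2
mov ebx, 2 → ebx=2
mov edi, 4 → edi=4
shr esi, 3 → esi=2>>3=0
or ebx, edi → ebx=2|4=6
add esi, 1 → esi=0+1=1
add edi, 1 → edi=4+1=5
cmp edi, 7  (cmp 5,7)
jne loop: taken
shr esi, 3 → esi=1>>3=0
After step 10: edi = 5.

5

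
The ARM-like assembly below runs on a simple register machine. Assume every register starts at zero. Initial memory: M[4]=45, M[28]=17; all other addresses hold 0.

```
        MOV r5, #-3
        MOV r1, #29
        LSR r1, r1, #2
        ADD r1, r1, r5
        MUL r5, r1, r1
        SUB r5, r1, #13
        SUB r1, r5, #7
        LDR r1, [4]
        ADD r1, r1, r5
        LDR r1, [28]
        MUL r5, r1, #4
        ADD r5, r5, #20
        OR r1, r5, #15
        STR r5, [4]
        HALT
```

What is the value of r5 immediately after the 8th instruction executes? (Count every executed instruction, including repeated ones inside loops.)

MOV r5, #-3 → r5=-3
MOV r1, #29 → r1=29
LSR r1, r1, #2 → r1=29>>2=7
ADD r1, r1, r5 → r1=7+(-3)=4
MUL r5, r1, r1 → r5=4*4=16
SUB r5, r1, #13 → r5=4-13=-9
SUB r1, r5, #7 → r1=(-9)-7=-16
LDR r1, [4] → r1=M[4]=45
After step 8: r5 = -9.

-9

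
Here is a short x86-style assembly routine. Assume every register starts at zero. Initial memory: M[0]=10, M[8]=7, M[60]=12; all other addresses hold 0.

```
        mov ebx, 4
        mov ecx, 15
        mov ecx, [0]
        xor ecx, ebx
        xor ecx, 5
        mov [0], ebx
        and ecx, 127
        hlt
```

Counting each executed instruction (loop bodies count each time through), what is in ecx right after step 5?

mov ebx, 4 → ebx=4
mov ecx, 15 → ecx=15
mov ecx, [0] → ecx=M[0]=10
xor ecx, ebx → ecx=10^4=14
xor ecx, 5 → ecx=14^5=11
After step 5: ecx = 11.

11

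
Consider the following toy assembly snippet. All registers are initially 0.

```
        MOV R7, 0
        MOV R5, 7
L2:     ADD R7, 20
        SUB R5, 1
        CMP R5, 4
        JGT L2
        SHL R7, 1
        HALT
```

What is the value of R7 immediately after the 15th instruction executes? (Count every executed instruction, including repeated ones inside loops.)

120

after MOV R7, 0: R7=0
after MOV R5, 7: R5=7
after ADD R7, 20: R7=0+20=20
after SUB R5, 1: R5=7-1=6
CMP R5, 4  (cmp 6,4)
JGT L2: taken
after ADD R7, 20: R7=20+20=40
after SUB R5, 1: R5=6-1=5
CMP R5, 4  (cmp 5,4)
JGT L2: taken
after ADD R7, 20: R7=40+20=60
after SUB R5, 1: R5=5-1=4
CMP R5, 4  (cmp 4,4)
JGT L2: not taken
after SHL R7, 1: R7=60<<1=120
After step 15: R7 = 120.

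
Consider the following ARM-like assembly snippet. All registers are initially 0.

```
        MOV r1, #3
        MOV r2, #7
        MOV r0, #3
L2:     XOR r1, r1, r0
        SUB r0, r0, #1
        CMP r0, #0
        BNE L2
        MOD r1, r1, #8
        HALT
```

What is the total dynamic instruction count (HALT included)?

after MOV r1, #3: r1=3
after MOV r2, #7: r2=7
after MOV r0, #3: r0=3
after XOR r1, r1, r0: r1=3^3=0
after SUB r0, r0, #1: r0=3-1=2
CMP r0, #0  (cmp 2,0)
BNE L2: taken
after XOR r1, r1, r0: r1=0^2=2
after SUB r0, r0, #1: r0=2-1=1
CMP r0, #0  (cmp 1,0)
BNE L2: taken
after XOR r1, r1, r0: r1=2^1=3
after SUB r0, r0, #1: r0=1-1=0
CMP r0, #0  (cmp 0,0)
BNE L2: not taken
after MOD r1, r1, #8: r1=3%8=3
halt.
Total executed instructions: 17.

17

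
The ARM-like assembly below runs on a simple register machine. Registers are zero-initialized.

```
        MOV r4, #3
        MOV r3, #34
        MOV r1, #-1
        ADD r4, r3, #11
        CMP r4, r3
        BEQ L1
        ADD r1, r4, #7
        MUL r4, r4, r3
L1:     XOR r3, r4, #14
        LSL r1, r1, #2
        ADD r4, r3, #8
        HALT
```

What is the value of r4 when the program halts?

1532

after MOV r4, #3: r4=3
after MOV r3, #34: r3=34
after MOV r1, #-1: r1=-1
after ADD r4, r3, #11: r4=34+11=45
CMP r4, r3  (cmp 45,34)
BEQ L1: not taken
after ADD r1, r4, #7: r1=45+7=52
after MUL r4, r4, r3: r4=45*34=1530
after XOR r3, r4, #14: r3=1530^14=1524
after LSL r1, r1, #2: r1=52<<2=208
after ADD r4, r3, #8: r4=1524+8=1532
halt.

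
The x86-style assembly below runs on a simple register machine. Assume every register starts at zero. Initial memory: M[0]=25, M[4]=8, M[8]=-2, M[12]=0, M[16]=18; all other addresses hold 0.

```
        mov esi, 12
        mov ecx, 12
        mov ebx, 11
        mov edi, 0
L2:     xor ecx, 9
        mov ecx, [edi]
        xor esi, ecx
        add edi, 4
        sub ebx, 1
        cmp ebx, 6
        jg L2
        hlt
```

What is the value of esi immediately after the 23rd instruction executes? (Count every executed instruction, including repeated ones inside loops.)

-29

after mov esi, 12: esi=12
after mov ecx, 12: ecx=12
after mov ebx, 11: ebx=11
after mov edi, 0: edi=0
after xor ecx, 9: ecx=12^9=5
after mov ecx, [edi]: ecx=M[0]=25
after xor esi, ecx: esi=12^25=21
after add edi, 4: edi=0+4=4
after sub ebx, 1: ebx=11-1=10
cmp ebx, 6  (cmp 10,6)
jg L2: taken
after xor ecx, 9: ecx=25^9=16
after mov ecx, [edi]: ecx=M[4]=8
after xor esi, ecx: esi=21^8=29
after add edi, 4: edi=4+4=8
after sub ebx, 1: ebx=10-1=9
cmp ebx, 6  (cmp 9,6)
jg L2: taken
after xor ecx, 9: ecx=8^9=1
after mov ecx, [edi]: ecx=M[8]=-2
after xor esi, ecx: esi=29^(-2)=-29
after add edi, 4: edi=8+4=12
after sub ebx, 1: ebx=9-1=8
After step 23: esi = -29.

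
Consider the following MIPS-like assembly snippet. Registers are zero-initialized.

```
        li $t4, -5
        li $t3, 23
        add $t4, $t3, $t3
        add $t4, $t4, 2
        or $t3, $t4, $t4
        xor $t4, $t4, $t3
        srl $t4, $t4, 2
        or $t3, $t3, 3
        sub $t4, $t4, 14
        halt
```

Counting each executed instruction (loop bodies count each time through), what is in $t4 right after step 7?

li $t4, -5 → $t4=-5
li $t3, 23 → $t3=23
add $t4, $t3, $t3 → $t4=23+23=46
add $t4, $t4, 2 → $t4=46+2=48
or $t3, $t4, $t4 → $t3=48|48=48
xor $t4, $t4, $t3 → $t4=48^48=0
srl $t4, $t4, 2 → $t4=0>>2=0
After step 7: $t4 = 0.

0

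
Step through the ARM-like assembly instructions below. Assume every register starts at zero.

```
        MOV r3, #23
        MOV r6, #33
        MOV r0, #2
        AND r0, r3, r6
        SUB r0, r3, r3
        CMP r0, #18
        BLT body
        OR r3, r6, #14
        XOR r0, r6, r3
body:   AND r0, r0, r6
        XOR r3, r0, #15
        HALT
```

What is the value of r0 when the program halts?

0

after MOV r3, #23: r3=23
after MOV r6, #33: r6=33
after MOV r0, #2: r0=2
after AND r0, r3, r6: r0=23&33=1
after SUB r0, r3, r3: r0=23-23=0
CMP r0, #18  (cmp 0,18)
BLT body: taken
after AND r0, r0, r6: r0=0&33=0
after XOR r3, r0, #15: r3=0^15=15
halt.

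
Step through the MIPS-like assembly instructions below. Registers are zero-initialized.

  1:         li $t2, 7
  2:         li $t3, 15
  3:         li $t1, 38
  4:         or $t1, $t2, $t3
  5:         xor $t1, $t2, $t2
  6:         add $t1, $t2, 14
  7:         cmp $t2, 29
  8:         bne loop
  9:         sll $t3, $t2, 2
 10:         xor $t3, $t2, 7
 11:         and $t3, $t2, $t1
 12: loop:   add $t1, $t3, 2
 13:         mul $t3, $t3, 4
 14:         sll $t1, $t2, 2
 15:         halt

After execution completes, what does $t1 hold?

$t2=7
$t3=15
$t1=38
$t1=7|15=15
$t1=7^7=0
$t1=7+14=21
cmp $t2, 29  (cmp 7,29)
bne loop: taken
$t1=15+2=17
$t3=15*4=60
$t1=7<<2=28
halt.

28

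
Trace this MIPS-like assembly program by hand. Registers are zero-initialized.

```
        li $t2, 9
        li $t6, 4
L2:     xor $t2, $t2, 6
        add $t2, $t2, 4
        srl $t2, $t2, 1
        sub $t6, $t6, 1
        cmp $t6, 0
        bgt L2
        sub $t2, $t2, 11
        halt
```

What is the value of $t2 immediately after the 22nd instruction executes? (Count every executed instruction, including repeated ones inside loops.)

19

$t2=9
$t6=4
$t2=9^6=15
$t2=15+4=19
$t2=19>>1=9
$t6=4-1=3
cmp $t6, 0  (cmp 3,0)
bgt L2: taken
$t2=9^6=15
$t2=15+4=19
$t2=19>>1=9
$t6=3-1=2
cmp $t6, 0  (cmp 2,0)
bgt L2: taken
$t2=9^6=15
$t2=15+4=19
$t2=19>>1=9
$t6=2-1=1
cmp $t6, 0  (cmp 1,0)
bgt L2: taken
$t2=9^6=15
$t2=15+4=19
After step 22: $t2 = 19.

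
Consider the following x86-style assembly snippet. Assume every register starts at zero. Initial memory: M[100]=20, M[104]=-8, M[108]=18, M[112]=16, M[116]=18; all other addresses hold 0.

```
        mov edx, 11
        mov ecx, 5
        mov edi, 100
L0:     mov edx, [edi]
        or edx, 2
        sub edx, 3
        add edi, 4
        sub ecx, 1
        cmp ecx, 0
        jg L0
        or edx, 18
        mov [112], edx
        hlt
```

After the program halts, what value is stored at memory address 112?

edx=11
ecx=5
edi=100
edx=M[100]=20
edx=20|2=22
edx=22-3=19
edi=100+4=104
ecx=5-1=4
cmp ecx, 0  (cmp 4,0)
jg L0: taken
edx=M[104]=-8
edx=(-8)|2=-6
edx=(-6)-3=-9
edi=104+4=108
ecx=4-1=3
cmp ecx, 0  (cmp 3,0)
jg L0: taken
edx=M[108]=18
edx=18|2=18
edx=18-3=15
edi=108+4=112
ecx=3-1=2
cmp ecx, 0  (cmp 2,0)
jg L0: taken
edx=M[112]=16
edx=16|2=18
edx=18-3=15
edi=112+4=116
ecx=2-1=1
cmp ecx, 0  (cmp 1,0)
jg L0: taken
edx=M[116]=18
edx=18|2=18
edx=18-3=15
edi=116+4=120
ecx=1-1=0
cmp ecx, 0  (cmp 0,0)
jg L0: not taken
edx=15|18=31
mov [112], edx → M[112]=31
halt.

31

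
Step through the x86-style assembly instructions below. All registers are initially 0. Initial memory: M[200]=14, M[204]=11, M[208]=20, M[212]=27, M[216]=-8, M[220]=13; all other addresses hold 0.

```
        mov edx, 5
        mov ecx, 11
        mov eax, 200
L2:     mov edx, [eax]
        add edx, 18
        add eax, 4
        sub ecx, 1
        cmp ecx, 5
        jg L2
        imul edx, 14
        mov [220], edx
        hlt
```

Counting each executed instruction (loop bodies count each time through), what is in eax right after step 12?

edx=5
ecx=11
eax=200
edx=M[200]=14
edx=14+18=32
eax=200+4=204
ecx=11-1=10
cmp ecx, 5  (cmp 10,5)
jg L2: taken
edx=M[204]=11
edx=11+18=29
eax=204+4=208
After step 12: eax = 208.

208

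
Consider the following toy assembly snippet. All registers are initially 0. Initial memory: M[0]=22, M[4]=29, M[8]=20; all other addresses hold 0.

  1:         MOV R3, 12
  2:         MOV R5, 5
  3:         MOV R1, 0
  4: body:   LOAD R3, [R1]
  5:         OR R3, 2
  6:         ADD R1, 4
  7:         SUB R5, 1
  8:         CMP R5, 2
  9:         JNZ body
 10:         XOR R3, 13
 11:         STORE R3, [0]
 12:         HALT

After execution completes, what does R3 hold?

27

after MOV R3, 12: R3=12
after MOV R5, 5: R5=5
after MOV R1, 0: R1=0
after LOAD R3, [R1]: R3=M[0]=22
after OR R3, 2: R3=22|2=22
after ADD R1, 4: R1=0+4=4
after SUB R5, 1: R5=5-1=4
CMP R5, 2  (cmp 4,2)
JNZ body: taken
after LOAD R3, [R1]: R3=M[4]=29
after OR R3, 2: R3=29|2=31
after ADD R1, 4: R1=4+4=8
after SUB R5, 1: R5=4-1=3
CMP R5, 2  (cmp 3,2)
JNZ body: taken
after LOAD R3, [R1]: R3=M[8]=20
after OR R3, 2: R3=20|2=22
after ADD R1, 4: R1=8+4=12
after SUB R5, 1: R5=3-1=2
CMP R5, 2  (cmp 2,2)
JNZ body: not taken
after XOR R3, 13: R3=22^13=27
STORE R3, [0] → M[0]=27
halt.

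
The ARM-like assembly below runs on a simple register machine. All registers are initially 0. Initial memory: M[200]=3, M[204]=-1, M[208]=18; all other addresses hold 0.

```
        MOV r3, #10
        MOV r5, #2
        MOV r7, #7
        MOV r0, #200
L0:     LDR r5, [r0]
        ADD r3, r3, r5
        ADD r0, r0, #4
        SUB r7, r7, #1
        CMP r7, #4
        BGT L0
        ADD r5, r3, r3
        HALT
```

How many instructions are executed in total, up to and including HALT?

r3=10
r5=2
r7=7
r0=200
r5=M[200]=3
r3=10+3=13
r0=200+4=204
r7=7-1=6
CMP r7, #4  (cmp 6,4)
BGT L0: taken
r5=M[204]=-1
r3=13+(-1)=12
r0=204+4=208
r7=6-1=5
CMP r7, #4  (cmp 5,4)
BGT L0: taken
r5=M[208]=18
r3=12+18=30
r0=208+4=212
r7=5-1=4
CMP r7, #4  (cmp 4,4)
BGT L0: not taken
r5=30+30=60
halt.
Total executed instructions: 24.

24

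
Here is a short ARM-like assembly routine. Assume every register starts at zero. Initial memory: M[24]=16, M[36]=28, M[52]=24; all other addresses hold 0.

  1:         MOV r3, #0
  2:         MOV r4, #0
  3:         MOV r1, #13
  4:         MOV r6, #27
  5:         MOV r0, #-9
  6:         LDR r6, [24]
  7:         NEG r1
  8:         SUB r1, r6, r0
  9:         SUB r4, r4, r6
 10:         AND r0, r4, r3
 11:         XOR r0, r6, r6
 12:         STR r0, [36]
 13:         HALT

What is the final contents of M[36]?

0

r3=0
r4=0
r1=13
r6=27
r0=-9
r6=M[24]=16
r1=-(13)=-13
r1=16-(-9)=25
r4=0-16=-16
r0=(-16)&0=0
r0=16^16=0
STR r0, [36] → M[36]=0
halt.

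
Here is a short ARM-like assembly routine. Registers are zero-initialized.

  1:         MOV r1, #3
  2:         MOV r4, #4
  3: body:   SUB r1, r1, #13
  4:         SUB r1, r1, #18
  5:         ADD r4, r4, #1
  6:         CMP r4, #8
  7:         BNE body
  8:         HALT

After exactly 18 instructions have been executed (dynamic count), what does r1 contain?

MOV r1, #3 → r1=3
MOV r4, #4 → r4=4
SUB r1, r1, #13 → r1=3-13=-10
SUB r1, r1, #18 → r1=(-10)-18=-28
ADD r4, r4, #1 → r4=4+1=5
CMP r4, #8  (cmp 5,8)
BNE body: taken
SUB r1, r1, #13 → r1=(-28)-13=-41
SUB r1, r1, #18 → r1=(-41)-18=-59
ADD r4, r4, #1 → r4=5+1=6
CMP r4, #8  (cmp 6,8)
BNE body: taken
SUB r1, r1, #13 → r1=(-59)-13=-72
SUB r1, r1, #18 → r1=(-72)-18=-90
ADD r4, r4, #1 → r4=6+1=7
CMP r4, #8  (cmp 7,8)
BNE body: taken
SUB r1, r1, #13 → r1=(-90)-13=-103
After step 18: r1 = -103.

-103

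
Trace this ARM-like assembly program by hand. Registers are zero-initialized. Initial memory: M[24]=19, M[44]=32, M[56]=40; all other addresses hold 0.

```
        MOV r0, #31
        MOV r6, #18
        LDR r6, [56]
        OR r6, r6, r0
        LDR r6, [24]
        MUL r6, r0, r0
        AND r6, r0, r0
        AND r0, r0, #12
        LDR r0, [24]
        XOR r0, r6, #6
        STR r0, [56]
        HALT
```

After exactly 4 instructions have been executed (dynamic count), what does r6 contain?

63

MOV r0, #31 → r0=31
MOV r6, #18 → r6=18
LDR r6, [56] → r6=M[56]=40
OR r6, r6, r0 → r6=40|31=63
After step 4: r6 = 63.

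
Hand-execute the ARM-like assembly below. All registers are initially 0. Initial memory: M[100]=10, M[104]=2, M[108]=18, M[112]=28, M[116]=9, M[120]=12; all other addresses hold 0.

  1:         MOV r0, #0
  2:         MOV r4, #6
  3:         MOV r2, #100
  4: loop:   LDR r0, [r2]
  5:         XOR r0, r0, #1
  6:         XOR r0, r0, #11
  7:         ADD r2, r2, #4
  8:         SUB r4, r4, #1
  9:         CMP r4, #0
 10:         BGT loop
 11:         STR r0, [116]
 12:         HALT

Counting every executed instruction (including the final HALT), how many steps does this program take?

MOV r0, #0 → r0=0
MOV r4, #6 → r4=6
MOV r2, #100 → r2=100
LDR r0, [r2] → r0=M[100]=10
XOR r0, r0, #1 → r0=10^1=11
XOR r0, r0, #11 → r0=11^11=0
ADD r2, r2, #4 → r2=100+4=104
SUB r4, r4, #1 → r4=6-1=5
CMP r4, #0  (cmp 5,0)
BGT loop: taken
LDR r0, [r2] → r0=M[104]=2
XOR r0, r0, #1 → r0=2^1=3
XOR r0, r0, #11 → r0=3^11=8
ADD r2, r2, #4 → r2=104+4=108
SUB r4, r4, #1 → r4=5-1=4
CMP r4, #0  (cmp 4,0)
BGT loop: taken
LDR r0, [r2] → r0=M[108]=18
XOR r0, r0, #1 → r0=18^1=19
XOR r0, r0, #11 → r0=19^11=24
ADD r2, r2, #4 → r2=108+4=112
SUB r4, r4, #1 → r4=4-1=3
CMP r4, #0  (cmp 3,0)
BGT loop: taken
LDR r0, [r2] → r0=M[112]=28
XOR r0, r0, #1 → r0=28^1=29
XOR r0, r0, #11 → r0=29^11=22
ADD r2, r2, #4 → r2=112+4=116
SUB r4, r4, #1 → r4=3-1=2
CMP r4, #0  (cmp 2,0)
BGT loop: taken
LDR r0, [r2] → r0=M[116]=9
XOR r0, r0, #1 → r0=9^1=8
XOR r0, r0, #11 → r0=8^11=3
ADD r2, r2, #4 → r2=116+4=120
SUB r4, r4, #1 → r4=2-1=1
CMP r4, #0  (cmp 1,0)
BGT loop: taken
LDR r0, [r2] → r0=M[120]=12
XOR r0, r0, #1 → r0=12^1=13
XOR r0, r0, #11 → r0=13^11=6
ADD r2, r2, #4 → r2=120+4=124
SUB r4, r4, #1 → r4=1-1=0
CMP r4, #0  (cmp 0,0)
BGT loop: not taken
STR r0, [116] → M[116]=6
halt.
Total executed instructions: 47.

47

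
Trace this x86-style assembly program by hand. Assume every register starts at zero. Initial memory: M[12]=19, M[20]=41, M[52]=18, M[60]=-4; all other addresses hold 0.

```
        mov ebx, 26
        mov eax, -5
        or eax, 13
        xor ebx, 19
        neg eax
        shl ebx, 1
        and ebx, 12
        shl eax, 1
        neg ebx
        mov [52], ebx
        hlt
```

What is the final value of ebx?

0

mov ebx, 26 → ebx=26
mov eax, -5 → eax=-5
or eax, 13 → eax=(-5)|13=-1
xor ebx, 19 → ebx=26^19=9
neg eax → eax=-(-1)=1
shl ebx, 1 → ebx=9<<1=18
and ebx, 12 → ebx=18&12=0
shl eax, 1 → eax=1<<1=2
neg ebx → ebx=-(0)=0
mov [52], ebx → M[52]=0
halt.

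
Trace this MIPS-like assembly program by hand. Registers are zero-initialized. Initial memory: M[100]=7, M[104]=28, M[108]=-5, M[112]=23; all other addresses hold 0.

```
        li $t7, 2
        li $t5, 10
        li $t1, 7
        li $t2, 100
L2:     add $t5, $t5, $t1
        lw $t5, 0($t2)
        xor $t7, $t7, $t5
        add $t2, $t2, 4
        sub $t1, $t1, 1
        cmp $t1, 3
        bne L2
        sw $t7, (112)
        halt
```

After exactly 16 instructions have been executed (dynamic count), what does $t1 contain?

after li $t7, 2: $t7=2
after li $t5, 10: $t5=10
after li $t1, 7: $t1=7
after li $t2, 100: $t2=100
after add $t5, $t5, $t1: $t5=10+7=17
after lw $t5, 0($t2): $t5=M[100]=7
after xor $t7, $t7, $t5: $t7=2^7=5
after add $t2, $t2, 4: $t2=100+4=104
after sub $t1, $t1, 1: $t1=7-1=6
cmp $t1, 3  (cmp 6,3)
bne L2: taken
after add $t5, $t5, $t1: $t5=7+6=13
after lw $t5, 0($t2): $t5=M[104]=28
after xor $t7, $t7, $t5: $t7=5^28=25
after add $t2, $t2, 4: $t2=104+4=108
after sub $t1, $t1, 1: $t1=6-1=5
After step 16: $t1 = 5.

5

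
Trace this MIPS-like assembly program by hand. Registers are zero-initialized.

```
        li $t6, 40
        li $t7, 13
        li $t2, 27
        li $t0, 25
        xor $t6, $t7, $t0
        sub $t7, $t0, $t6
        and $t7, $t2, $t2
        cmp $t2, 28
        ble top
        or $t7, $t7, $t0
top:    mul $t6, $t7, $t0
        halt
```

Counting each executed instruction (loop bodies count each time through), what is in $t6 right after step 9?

20

after li $t6, 40: $t6=40
after li $t7, 13: $t7=13
after li $t2, 27: $t2=27
after li $t0, 25: $t0=25
after xor $t6, $t7, $t0: $t6=13^25=20
after sub $t7, $t0, $t6: $t7=25-20=5
after and $t7, $t2, $t2: $t7=27&27=27
cmp $t2, 28  (cmp 27,28)
ble top: taken
After step 9: $t6 = 20.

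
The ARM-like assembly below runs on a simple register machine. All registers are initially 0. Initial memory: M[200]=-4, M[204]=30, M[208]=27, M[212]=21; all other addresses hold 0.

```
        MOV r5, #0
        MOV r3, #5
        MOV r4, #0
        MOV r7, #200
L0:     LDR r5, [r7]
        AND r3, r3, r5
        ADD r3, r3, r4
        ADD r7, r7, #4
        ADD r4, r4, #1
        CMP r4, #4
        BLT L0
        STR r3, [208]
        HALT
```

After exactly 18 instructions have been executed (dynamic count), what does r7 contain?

MOV r5, #0 → r5=0
MOV r3, #5 → r3=5
MOV r4, #0 → r4=0
MOV r7, #200 → r7=200
LDR r5, [r7] → r5=M[200]=-4
AND r3, r3, r5 → r3=5&(-4)=4
ADD r3, r3, r4 → r3=4+0=4
ADD r7, r7, #4 → r7=200+4=204
ADD r4, r4, #1 → r4=0+1=1
CMP r4, #4  (cmp 1,4)
BLT L0: taken
LDR r5, [r7] → r5=M[204]=30
AND r3, r3, r5 → r3=4&30=4
ADD r3, r3, r4 → r3=4+1=5
ADD r7, r7, #4 → r7=204+4=208
ADD r4, r4, #1 → r4=1+1=2
CMP r4, #4  (cmp 2,4)
BLT L0: taken
After step 18: r7 = 208.

208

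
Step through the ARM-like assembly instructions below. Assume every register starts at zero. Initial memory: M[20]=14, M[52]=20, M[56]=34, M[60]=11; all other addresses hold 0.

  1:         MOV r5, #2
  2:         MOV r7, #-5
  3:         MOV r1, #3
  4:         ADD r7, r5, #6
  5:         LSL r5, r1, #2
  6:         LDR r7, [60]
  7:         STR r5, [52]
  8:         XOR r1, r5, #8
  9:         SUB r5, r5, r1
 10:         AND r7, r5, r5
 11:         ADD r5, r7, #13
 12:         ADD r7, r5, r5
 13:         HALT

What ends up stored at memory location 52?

r5=2
r7=-5
r1=3
r7=2+6=8
r5=3<<2=12
r7=M[60]=11
STR r5, [52] → M[52]=12
r1=12^8=4
r5=12-4=8
r7=8&8=8
r5=8+13=21
r7=21+21=42
halt.

12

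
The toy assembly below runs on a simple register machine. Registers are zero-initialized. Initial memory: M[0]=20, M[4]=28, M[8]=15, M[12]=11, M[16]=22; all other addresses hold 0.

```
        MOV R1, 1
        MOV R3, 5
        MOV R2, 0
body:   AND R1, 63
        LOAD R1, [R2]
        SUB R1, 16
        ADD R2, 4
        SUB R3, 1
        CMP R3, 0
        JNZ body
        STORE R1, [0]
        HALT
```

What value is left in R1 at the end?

after MOV R1, 1: R1=1
after MOV R3, 5: R3=5
after MOV R2, 0: R2=0
after AND R1, 63: R1=1&63=1
after LOAD R1, [R2]: R1=M[0]=20
after SUB R1, 16: R1=20-16=4
after ADD R2, 4: R2=0+4=4
after SUB R3, 1: R3=5-1=4
CMP R3, 0  (cmp 4,0)
JNZ body: taken
after AND R1, 63: R1=4&63=4
after LOAD R1, [R2]: R1=M[4]=28
after SUB R1, 16: R1=28-16=12
after ADD R2, 4: R2=4+4=8
after SUB R3, 1: R3=4-1=3
CMP R3, 0  (cmp 3,0)
JNZ body: taken
after AND R1, 63: R1=12&63=12
after LOAD R1, [R2]: R1=M[8]=15
after SUB R1, 16: R1=15-16=-1
after ADD R2, 4: R2=8+4=12
after SUB R3, 1: R3=3-1=2
CMP R3, 0  (cmp 2,0)
JNZ body: taken
after AND R1, 63: R1=(-1)&63=63
after LOAD R1, [R2]: R1=M[12]=11
after SUB R1, 16: R1=11-16=-5
after ADD R2, 4: R2=12+4=16
after SUB R3, 1: R3=2-1=1
CMP R3, 0  (cmp 1,0)
JNZ body: taken
after AND R1, 63: R1=(-5)&63=59
after LOAD R1, [R2]: R1=M[16]=22
after SUB R1, 16: R1=22-16=6
after ADD R2, 4: R2=16+4=20
after SUB R3, 1: R3=1-1=0
CMP R3, 0  (cmp 0,0)
JNZ body: not taken
STORE R1, [0] → M[0]=6
halt.

6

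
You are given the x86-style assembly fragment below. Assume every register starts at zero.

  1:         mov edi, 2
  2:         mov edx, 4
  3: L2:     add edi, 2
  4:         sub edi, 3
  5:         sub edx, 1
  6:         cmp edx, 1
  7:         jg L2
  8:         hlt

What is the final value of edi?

edi=2
edx=4
edi=2+2=4
edi=4-3=1
edx=4-1=3
cmp edx, 1  (cmp 3,1)
jg L2: taken
edi=1+2=3
edi=3-3=0
edx=3-1=2
cmp edx, 1  (cmp 2,1)
jg L2: taken
edi=0+2=2
edi=2-3=-1
edx=2-1=1
cmp edx, 1  (cmp 1,1)
jg L2: not taken
halt.

-1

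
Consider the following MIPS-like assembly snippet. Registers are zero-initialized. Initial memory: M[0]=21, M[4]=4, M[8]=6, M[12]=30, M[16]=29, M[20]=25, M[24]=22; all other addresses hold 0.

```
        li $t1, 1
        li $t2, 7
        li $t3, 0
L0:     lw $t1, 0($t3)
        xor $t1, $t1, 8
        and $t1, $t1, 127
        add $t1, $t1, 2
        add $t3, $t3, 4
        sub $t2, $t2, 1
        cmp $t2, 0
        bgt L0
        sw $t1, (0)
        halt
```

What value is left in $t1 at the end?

$t1=1
$t2=7
$t3=0
$t1=M[0]=21
$t1=21^8=29
$t1=29&127=29
$t1=29+2=31
$t3=0+4=4
$t2=7-1=6
cmp $t2, 0  (cmp 6,0)
bgt L0: taken
$t1=M[4]=4
$t1=4^8=12
$t1=12&127=12
$t1=12+2=14
$t3=4+4=8
$t2=6-1=5
cmp $t2, 0  (cmp 5,0)
bgt L0: taken
$t1=M[8]=6
$t1=6^8=14
$t1=14&127=14
$t1=14+2=16
$t3=8+4=12
$t2=5-1=4
cmp $t2, 0  (cmp 4,0)
bgt L0: taken
$t1=M[12]=30
$t1=30^8=22
$t1=22&127=22
$t1=22+2=24
$t3=12+4=16
$t2=4-1=3
cmp $t2, 0  (cmp 3,0)
bgt L0: taken
$t1=M[16]=29
$t1=29^8=21
$t1=21&127=21
$t1=21+2=23
$t3=16+4=20
$t2=3-1=2
cmp $t2, 0  (cmp 2,0)
bgt L0: taken
$t1=M[20]=25
$t1=25^8=17
$t1=17&127=17
$t1=17+2=19
$t3=20+4=24
$t2=2-1=1
cmp $t2, 0  (cmp 1,0)
bgt L0: taken
$t1=M[24]=22
$t1=22^8=30
$t1=30&127=30
$t1=30+2=32
$t3=24+4=28
$t2=1-1=0
cmp $t2, 0  (cmp 0,0)
bgt L0: not taken
sw $t1, (0) → M[0]=32
halt.

32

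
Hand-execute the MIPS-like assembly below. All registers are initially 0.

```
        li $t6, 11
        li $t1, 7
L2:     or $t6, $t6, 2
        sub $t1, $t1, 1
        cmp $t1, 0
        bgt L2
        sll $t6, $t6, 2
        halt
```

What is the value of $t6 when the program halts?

44

li $t6, 11 → $t6=11
li $t1, 7 → $t1=7
or $t6, $t6, 2 → $t6=11|2=11
sub $t1, $t1, 1 → $t1=7-1=6
cmp $t1, 0  (cmp 6,0)
bgt L2: taken
or $t6, $t6, 2 → $t6=11|2=11
sub $t1, $t1, 1 → $t1=6-1=5
cmp $t1, 0  (cmp 5,0)
bgt L2: taken
or $t6, $t6, 2 → $t6=11|2=11
sub $t1, $t1, 1 → $t1=5-1=4
cmp $t1, 0  (cmp 4,0)
bgt L2: taken
or $t6, $t6, 2 → $t6=11|2=11
sub $t1, $t1, 1 → $t1=4-1=3
cmp $t1, 0  (cmp 3,0)
bgt L2: taken
or $t6, $t6, 2 → $t6=11|2=11
sub $t1, $t1, 1 → $t1=3-1=2
cmp $t1, 0  (cmp 2,0)
bgt L2: taken
or $t6, $t6, 2 → $t6=11|2=11
sub $t1, $t1, 1 → $t1=2-1=1
cmp $t1, 0  (cmp 1,0)
bgt L2: taken
or $t6, $t6, 2 → $t6=11|2=11
sub $t1, $t1, 1 → $t1=1-1=0
cmp $t1, 0  (cmp 0,0)
bgt L2: not taken
sll $t6, $t6, 2 → $t6=11<<2=44
halt.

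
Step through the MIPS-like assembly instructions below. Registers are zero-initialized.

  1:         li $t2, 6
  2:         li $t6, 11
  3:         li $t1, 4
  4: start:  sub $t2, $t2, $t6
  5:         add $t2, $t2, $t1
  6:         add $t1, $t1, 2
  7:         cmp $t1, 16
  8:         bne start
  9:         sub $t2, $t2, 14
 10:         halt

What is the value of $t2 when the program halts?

-20

li $t2, 6 → $t2=6
li $t6, 11 → $t6=11
li $t1, 4 → $t1=4
sub $t2, $t2, $t6 → $t2=6-11=-5
add $t2, $t2, $t1 → $t2=(-5)+4=-1
add $t1, $t1, 2 → $t1=4+2=6
cmp $t1, 16  (cmp 6,16)
bne start: taken
sub $t2, $t2, $t6 → $t2=(-1)-11=-12
add $t2, $t2, $t1 → $t2=(-12)+6=-6
add $t1, $t1, 2 → $t1=6+2=8
cmp $t1, 16  (cmp 8,16)
bne start: taken
sub $t2, $t2, $t6 → $t2=(-6)-11=-17
add $t2, $t2, $t1 → $t2=(-17)+8=-9
add $t1, $t1, 2 → $t1=8+2=10
cmp $t1, 16  (cmp 10,16)
bne start: taken
sub $t2, $t2, $t6 → $t2=(-9)-11=-20
add $t2, $t2, $t1 → $t2=(-20)+10=-10
add $t1, $t1, 2 → $t1=10+2=12
cmp $t1, 16  (cmp 12,16)
bne start: taken
sub $t2, $t2, $t6 → $t2=(-10)-11=-21
add $t2, $t2, $t1 → $t2=(-21)+12=-9
add $t1, $t1, 2 → $t1=12+2=14
cmp $t1, 16  (cmp 14,16)
bne start: taken
sub $t2, $t2, $t6 → $t2=(-9)-11=-20
add $t2, $t2, $t1 → $t2=(-20)+14=-6
add $t1, $t1, 2 → $t1=14+2=16
cmp $t1, 16  (cmp 16,16)
bne start: not taken
sub $t2, $t2, 14 → $t2=(-6)-14=-20
halt.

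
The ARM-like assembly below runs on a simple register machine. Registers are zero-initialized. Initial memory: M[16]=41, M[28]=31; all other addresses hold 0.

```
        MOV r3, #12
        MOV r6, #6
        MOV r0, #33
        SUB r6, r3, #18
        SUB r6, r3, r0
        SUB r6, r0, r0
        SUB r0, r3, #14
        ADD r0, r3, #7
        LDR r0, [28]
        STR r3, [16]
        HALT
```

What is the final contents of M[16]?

12

r3=12
r6=6
r0=33
r6=12-18=-6
r6=12-33=-21
r6=33-33=0
r0=12-14=-2
r0=12+7=19
r0=M[28]=31
STR r3, [16] → M[16]=12
halt.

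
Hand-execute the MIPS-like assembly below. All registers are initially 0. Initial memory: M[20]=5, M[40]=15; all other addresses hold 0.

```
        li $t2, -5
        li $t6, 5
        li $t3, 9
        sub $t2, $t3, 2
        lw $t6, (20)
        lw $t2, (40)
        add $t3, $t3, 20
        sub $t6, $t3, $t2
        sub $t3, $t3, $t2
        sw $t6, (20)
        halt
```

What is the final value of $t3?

after li $t2, -5: $t2=-5
after li $t6, 5: $t6=5
after li $t3, 9: $t3=9
after sub $t2, $t3, 2: $t2=9-2=7
after lw $t6, (20): $t6=M[20]=5
after lw $t2, (40): $t2=M[40]=15
after add $t3, $t3, 20: $t3=9+20=29
after sub $t6, $t3, $t2: $t6=29-15=14
after sub $t3, $t3, $t2: $t3=29-15=14
sw $t6, (20) → M[20]=14
halt.

14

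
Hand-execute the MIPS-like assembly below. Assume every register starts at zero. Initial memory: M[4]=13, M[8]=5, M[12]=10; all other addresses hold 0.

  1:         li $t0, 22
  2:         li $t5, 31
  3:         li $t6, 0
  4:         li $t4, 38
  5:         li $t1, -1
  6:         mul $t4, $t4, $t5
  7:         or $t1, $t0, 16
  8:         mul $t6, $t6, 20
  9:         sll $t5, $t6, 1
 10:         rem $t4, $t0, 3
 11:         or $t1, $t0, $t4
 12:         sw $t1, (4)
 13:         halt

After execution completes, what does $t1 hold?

$t0=22
$t5=31
$t6=0
$t4=38
$t1=-1
$t4=38*31=1178
$t1=22|16=22
$t6=0*20=0
$t5=0<<1=0
$t4=22%3=1
$t1=22|1=23
sw $t1, (4) → M[4]=23
halt.

23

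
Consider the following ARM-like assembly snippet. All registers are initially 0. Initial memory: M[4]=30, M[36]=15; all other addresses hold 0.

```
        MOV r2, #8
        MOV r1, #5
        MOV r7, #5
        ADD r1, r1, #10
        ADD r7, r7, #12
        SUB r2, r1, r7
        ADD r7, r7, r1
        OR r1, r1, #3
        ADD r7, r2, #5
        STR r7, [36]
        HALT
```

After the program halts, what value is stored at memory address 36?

MOV r2, #8 → r2=8
MOV r1, #5 → r1=5
MOV r7, #5 → r7=5
ADD r1, r1, #10 → r1=5+10=15
ADD r7, r7, #12 → r7=5+12=17
SUB r2, r1, r7 → r2=15-17=-2
ADD r7, r7, r1 → r7=17+15=32
OR r1, r1, #3 → r1=15|3=15
ADD r7, r2, #5 → r7=(-2)+5=3
STR r7, [36] → M[36]=3
halt.

3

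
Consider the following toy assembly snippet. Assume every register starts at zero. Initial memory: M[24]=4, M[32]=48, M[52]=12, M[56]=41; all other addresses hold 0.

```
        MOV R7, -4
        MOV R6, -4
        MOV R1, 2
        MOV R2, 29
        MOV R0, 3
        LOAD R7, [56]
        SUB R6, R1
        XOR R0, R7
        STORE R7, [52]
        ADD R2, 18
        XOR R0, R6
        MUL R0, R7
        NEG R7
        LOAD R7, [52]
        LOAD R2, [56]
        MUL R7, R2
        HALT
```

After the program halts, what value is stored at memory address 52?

41

MOV R7, -4 → R7=-4
MOV R6, -4 → R6=-4
MOV R1, 2 → R1=2
MOV R2, 29 → R2=29
MOV R0, 3 → R0=3
LOAD R7, [56] → R7=M[56]=41
SUB R6, R1 → R6=(-4)-2=-6
XOR R0, R7 → R0=3^41=42
STORE R7, [52] → M[52]=41
ADD R2, 18 → R2=29+18=47
XOR R0, R6 → R0=42^(-6)=-48
MUL R0, R7 → R0=(-48)*41=-1968
NEG R7 → R7=-(41)=-41
LOAD R7, [52] → R7=M[52]=41
LOAD R2, [56] → R2=M[56]=41
MUL R7, R2 → R7=41*41=1681
halt.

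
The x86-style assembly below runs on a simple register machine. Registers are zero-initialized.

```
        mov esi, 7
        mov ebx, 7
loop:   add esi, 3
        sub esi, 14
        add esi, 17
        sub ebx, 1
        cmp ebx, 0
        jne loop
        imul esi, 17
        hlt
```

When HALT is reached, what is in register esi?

833

esi=7
ebx=7
esi=7+3=10
esi=10-14=-4
esi=(-4)+17=13
ebx=7-1=6
cmp ebx, 0  (cmp 6,0)
jne loop: taken
esi=13+3=16
esi=16-14=2
esi=2+17=19
ebx=6-1=5
cmp ebx, 0  (cmp 5,0)
jne loop: taken
esi=19+3=22
esi=22-14=8
esi=8+17=25
ebx=5-1=4
cmp ebx, 0  (cmp 4,0)
jne loop: taken
esi=25+3=28
esi=28-14=14
esi=14+17=31
ebx=4-1=3
cmp ebx, 0  (cmp 3,0)
jne loop: taken
esi=31+3=34
esi=34-14=20
esi=20+17=37
ebx=3-1=2
cmp ebx, 0  (cmp 2,0)
jne loop: taken
esi=37+3=40
esi=40-14=26
esi=26+17=43
ebx=2-1=1
cmp ebx, 0  (cmp 1,0)
jne loop: taken
esi=43+3=46
esi=46-14=32
esi=32+17=49
ebx=1-1=0
cmp ebx, 0  (cmp 0,0)
jne loop: not taken
esi=49*17=833
halt.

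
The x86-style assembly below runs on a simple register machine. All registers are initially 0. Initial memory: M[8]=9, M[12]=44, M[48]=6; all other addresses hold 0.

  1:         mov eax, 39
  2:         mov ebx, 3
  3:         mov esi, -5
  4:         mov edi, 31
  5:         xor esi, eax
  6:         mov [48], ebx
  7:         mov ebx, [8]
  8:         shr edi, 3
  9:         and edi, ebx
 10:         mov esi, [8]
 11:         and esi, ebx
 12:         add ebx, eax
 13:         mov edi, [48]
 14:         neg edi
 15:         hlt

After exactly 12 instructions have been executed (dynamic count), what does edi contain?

1

after mov eax, 39: eax=39
after mov ebx, 3: ebx=3
after mov esi, -5: esi=-5
after mov edi, 31: edi=31
after xor esi, eax: esi=(-5)^39=-36
mov [48], ebx → M[48]=3
after mov ebx, [8]: ebx=M[8]=9
after shr edi, 3: edi=31>>3=3
after and edi, ebx: edi=3&9=1
after mov esi, [8]: esi=M[8]=9
after and esi, ebx: esi=9&9=9
after add ebx, eax: ebx=9+39=48
After step 12: edi = 1.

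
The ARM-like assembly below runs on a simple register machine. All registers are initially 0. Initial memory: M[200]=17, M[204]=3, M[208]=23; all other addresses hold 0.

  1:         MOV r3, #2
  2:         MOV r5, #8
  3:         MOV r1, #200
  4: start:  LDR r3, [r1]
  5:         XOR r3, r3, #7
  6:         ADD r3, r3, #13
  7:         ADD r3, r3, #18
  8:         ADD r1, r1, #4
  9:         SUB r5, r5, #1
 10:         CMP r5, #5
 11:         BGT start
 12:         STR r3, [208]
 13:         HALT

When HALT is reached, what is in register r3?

47

r3=2
r5=8
r1=200
r3=M[200]=17
r3=17^7=22
r3=22+13=35
r3=35+18=53
r1=200+4=204
r5=8-1=7
CMP r5, #5  (cmp 7,5)
BGT start: taken
r3=M[204]=3
r3=3^7=4
r3=4+13=17
r3=17+18=35
r1=204+4=208
r5=7-1=6
CMP r5, #5  (cmp 6,5)
BGT start: taken
r3=M[208]=23
r3=23^7=16
r3=16+13=29
r3=29+18=47
r1=208+4=212
r5=6-1=5
CMP r5, #5  (cmp 5,5)
BGT start: not taken
STR r3, [208] → M[208]=47
halt.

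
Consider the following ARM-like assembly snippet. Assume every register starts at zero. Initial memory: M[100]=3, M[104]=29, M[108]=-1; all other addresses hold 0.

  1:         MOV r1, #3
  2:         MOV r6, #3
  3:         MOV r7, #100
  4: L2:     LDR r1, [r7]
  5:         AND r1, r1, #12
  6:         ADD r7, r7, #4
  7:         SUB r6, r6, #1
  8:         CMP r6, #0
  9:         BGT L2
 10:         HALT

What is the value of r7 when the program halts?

after MOV r1, #3: r1=3
after MOV r6, #3: r6=3
after MOV r7, #100: r7=100
after LDR r1, [r7]: r1=M[100]=3
after AND r1, r1, #12: r1=3&12=0
after ADD r7, r7, #4: r7=100+4=104
after SUB r6, r6, #1: r6=3-1=2
CMP r6, #0  (cmp 2,0)
BGT L2: taken
after LDR r1, [r7]: r1=M[104]=29
after AND r1, r1, #12: r1=29&12=12
after ADD r7, r7, #4: r7=104+4=108
after SUB r6, r6, #1: r6=2-1=1
CMP r6, #0  (cmp 1,0)
BGT L2: taken
after LDR r1, [r7]: r1=M[108]=-1
after AND r1, r1, #12: r1=(-1)&12=12
after ADD r7, r7, #4: r7=108+4=112
after SUB r6, r6, #1: r6=1-1=0
CMP r6, #0  (cmp 0,0)
BGT L2: not taken
halt.

112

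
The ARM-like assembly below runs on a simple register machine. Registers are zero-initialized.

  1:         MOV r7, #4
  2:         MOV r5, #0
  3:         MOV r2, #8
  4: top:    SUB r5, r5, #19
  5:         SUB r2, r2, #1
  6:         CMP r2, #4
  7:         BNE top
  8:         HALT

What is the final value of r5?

-76

after MOV r7, #4: r7=4
after MOV r5, #0: r5=0
after MOV r2, #8: r2=8
after SUB r5, r5, #19: r5=0-19=-19
after SUB r2, r2, #1: r2=8-1=7
CMP r2, #4  (cmp 7,4)
BNE top: taken
after SUB r5, r5, #19: r5=(-19)-19=-38
after SUB r2, r2, #1: r2=7-1=6
CMP r2, #4  (cmp 6,4)
BNE top: taken
after SUB r5, r5, #19: r5=(-38)-19=-57
after SUB r2, r2, #1: r2=6-1=5
CMP r2, #4  (cmp 5,4)
BNE top: taken
after SUB r5, r5, #19: r5=(-57)-19=-76
after SUB r2, r2, #1: r2=5-1=4
CMP r2, #4  (cmp 4,4)
BNE top: not taken
halt.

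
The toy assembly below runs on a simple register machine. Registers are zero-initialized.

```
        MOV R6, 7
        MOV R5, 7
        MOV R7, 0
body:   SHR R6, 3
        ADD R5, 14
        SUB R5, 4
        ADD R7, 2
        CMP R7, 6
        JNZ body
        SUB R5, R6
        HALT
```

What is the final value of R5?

37

MOV R6, 7 → R6=7
MOV R5, 7 → R5=7
MOV R7, 0 → R7=0
SHR R6, 3 → R6=7>>3=0
ADD R5, 14 → R5=7+14=21
SUB R5, 4 → R5=21-4=17
ADD R7, 2 → R7=0+2=2
CMP R7, 6  (cmp 2,6)
JNZ body: taken
SHR R6, 3 → R6=0>>3=0
ADD R5, 14 → R5=17+14=31
SUB R5, 4 → R5=31-4=27
ADD R7, 2 → R7=2+2=4
CMP R7, 6  (cmp 4,6)
JNZ body: taken
SHR R6, 3 → R6=0>>3=0
ADD R5, 14 → R5=27+14=41
SUB R5, 4 → R5=41-4=37
ADD R7, 2 → R7=4+2=6
CMP R7, 6  (cmp 6,6)
JNZ body: not taken
SUB R5, R6 → R5=37-0=37
halt.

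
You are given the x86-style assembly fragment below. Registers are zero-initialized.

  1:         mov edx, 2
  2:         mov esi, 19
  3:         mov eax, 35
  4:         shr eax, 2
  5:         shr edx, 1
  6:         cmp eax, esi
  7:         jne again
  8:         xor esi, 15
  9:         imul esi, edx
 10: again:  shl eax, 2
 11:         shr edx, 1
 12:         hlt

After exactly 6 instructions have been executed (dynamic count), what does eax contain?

8

mov edx, 2 → edx=2
mov esi, 19 → esi=19
mov eax, 35 → eax=35
shr eax, 2 → eax=35>>2=8
shr edx, 1 → edx=2>>1=1
cmp eax, esi  (cmp 8,19)
After step 6: eax = 8.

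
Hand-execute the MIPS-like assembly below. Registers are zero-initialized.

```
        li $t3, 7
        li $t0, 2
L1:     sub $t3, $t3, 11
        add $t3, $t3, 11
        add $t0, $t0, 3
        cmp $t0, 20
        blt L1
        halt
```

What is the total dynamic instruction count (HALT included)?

33

$t3=7
$t0=2
$t3=7-11=-4
$t3=(-4)+11=7
$t0=2+3=5
cmp $t0, 20  (cmp 5,20)
blt L1: taken
$t3=7-11=-4
$t3=(-4)+11=7
$t0=5+3=8
cmp $t0, 20  (cmp 8,20)
blt L1: taken
$t3=7-11=-4
$t3=(-4)+11=7
$t0=8+3=11
cmp $t0, 20  (cmp 11,20)
blt L1: taken
$t3=7-11=-4
$t3=(-4)+11=7
$t0=11+3=14
cmp $t0, 20  (cmp 14,20)
blt L1: taken
$t3=7-11=-4
$t3=(-4)+11=7
$t0=14+3=17
cmp $t0, 20  (cmp 17,20)
blt L1: taken
$t3=7-11=-4
$t3=(-4)+11=7
$t0=17+3=20
cmp $t0, 20  (cmp 20,20)
blt L1: not taken
halt.
Total executed instructions: 33.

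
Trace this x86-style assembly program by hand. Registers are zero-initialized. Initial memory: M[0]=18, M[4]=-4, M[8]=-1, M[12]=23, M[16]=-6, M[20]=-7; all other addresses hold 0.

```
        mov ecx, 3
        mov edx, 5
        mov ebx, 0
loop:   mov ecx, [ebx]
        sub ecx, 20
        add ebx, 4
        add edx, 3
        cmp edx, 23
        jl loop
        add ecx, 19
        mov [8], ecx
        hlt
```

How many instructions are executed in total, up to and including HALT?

42

after mov ecx, 3: ecx=3
after mov edx, 5: edx=5
after mov ebx, 0: ebx=0
after mov ecx, [ebx]: ecx=M[0]=18
after sub ecx, 20: ecx=18-20=-2
after add ebx, 4: ebx=0+4=4
after add edx, 3: edx=5+3=8
cmp edx, 23  (cmp 8,23)
jl loop: taken
after mov ecx, [ebx]: ecx=M[4]=-4
after sub ecx, 20: ecx=(-4)-20=-24
after add ebx, 4: ebx=4+4=8
after add edx, 3: edx=8+3=11
cmp edx, 23  (cmp 11,23)
jl loop: taken
after mov ecx, [ebx]: ecx=M[8]=-1
after sub ecx, 20: ecx=(-1)-20=-21
after add ebx, 4: ebx=8+4=12
after add edx, 3: edx=11+3=14
cmp edx, 23  (cmp 14,23)
jl loop: taken
after mov ecx, [ebx]: ecx=M[12]=23
after sub ecx, 20: ecx=23-20=3
after add ebx, 4: ebx=12+4=16
after add edx, 3: edx=14+3=17
cmp edx, 23  (cmp 17,23)
jl loop: taken
after mov ecx, [ebx]: ecx=M[16]=-6
after sub ecx, 20: ecx=(-6)-20=-26
after add ebx, 4: ebx=16+4=20
after add edx, 3: edx=17+3=20
cmp edx, 23  (cmp 20,23)
jl loop: taken
after mov ecx, [ebx]: ecx=M[20]=-7
after sub ecx, 20: ecx=(-7)-20=-27
after add ebx, 4: ebx=20+4=24
after add edx, 3: edx=20+3=23
cmp edx, 23  (cmp 23,23)
jl loop: not taken
after add ecx, 19: ecx=(-27)+19=-8
mov [8], ecx → M[8]=-8
halt.
Total executed instructions: 42.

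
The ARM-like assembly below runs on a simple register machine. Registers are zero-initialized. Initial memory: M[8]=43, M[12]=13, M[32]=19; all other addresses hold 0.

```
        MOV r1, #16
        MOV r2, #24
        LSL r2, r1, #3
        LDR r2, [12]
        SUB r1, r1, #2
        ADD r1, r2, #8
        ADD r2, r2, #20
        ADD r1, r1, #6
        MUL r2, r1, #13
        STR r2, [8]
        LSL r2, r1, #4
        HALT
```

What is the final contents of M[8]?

351

after MOV r1, #16: r1=16
after MOV r2, #24: r2=24
after LSL r2, r1, #3: r2=16<<3=128
after LDR r2, [12]: r2=M[12]=13
after SUB r1, r1, #2: r1=16-2=14
after ADD r1, r2, #8: r1=13+8=21
after ADD r2, r2, #20: r2=13+20=33
after ADD r1, r1, #6: r1=21+6=27
after MUL r2, r1, #13: r2=27*13=351
STR r2, [8] → M[8]=351
after LSL r2, r1, #4: r2=27<<4=432
halt.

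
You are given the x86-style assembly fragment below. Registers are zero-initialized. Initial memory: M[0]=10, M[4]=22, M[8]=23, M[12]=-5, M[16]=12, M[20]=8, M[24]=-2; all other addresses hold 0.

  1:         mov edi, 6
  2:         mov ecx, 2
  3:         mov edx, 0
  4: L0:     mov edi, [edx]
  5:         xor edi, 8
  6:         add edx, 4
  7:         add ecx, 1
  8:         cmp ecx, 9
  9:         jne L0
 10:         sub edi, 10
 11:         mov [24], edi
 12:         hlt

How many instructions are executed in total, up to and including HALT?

48

after mov edi, 6: edi=6
after mov ecx, 2: ecx=2
after mov edx, 0: edx=0
after mov edi, [edx]: edi=M[0]=10
after xor edi, 8: edi=10^8=2
after add edx, 4: edx=0+4=4
after add ecx, 1: ecx=2+1=3
cmp ecx, 9  (cmp 3,9)
jne L0: taken
after mov edi, [edx]: edi=M[4]=22
after xor edi, 8: edi=22^8=30
after add edx, 4: edx=4+4=8
after add ecx, 1: ecx=3+1=4
cmp ecx, 9  (cmp 4,9)
jne L0: taken
after mov edi, [edx]: edi=M[8]=23
after xor edi, 8: edi=23^8=31
after add edx, 4: edx=8+4=12
after add ecx, 1: ecx=4+1=5
cmp ecx, 9  (cmp 5,9)
jne L0: taken
after mov edi, [edx]: edi=M[12]=-5
after xor edi, 8: edi=(-5)^8=-13
after add edx, 4: edx=12+4=16
after add ecx, 1: ecx=5+1=6
cmp ecx, 9  (cmp 6,9)
jne L0: taken
after mov edi, [edx]: edi=M[16]=12
after xor edi, 8: edi=12^8=4
after add edx, 4: edx=16+4=20
after add ecx, 1: ecx=6+1=7
cmp ecx, 9  (cmp 7,9)
jne L0: taken
after mov edi, [edx]: edi=M[20]=8
after xor edi, 8: edi=8^8=0
after add edx, 4: edx=20+4=24
after add ecx, 1: ecx=7+1=8
cmp ecx, 9  (cmp 8,9)
jne L0: taken
after mov edi, [edx]: edi=M[24]=-2
after xor edi, 8: edi=(-2)^8=-10
after add edx, 4: edx=24+4=28
after add ecx, 1: ecx=8+1=9
cmp ecx, 9  (cmp 9,9)
jne L0: not taken
after sub edi, 10: edi=(-10)-10=-20
mov [24], edi → M[24]=-20
halt.
Total executed instructions: 48.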